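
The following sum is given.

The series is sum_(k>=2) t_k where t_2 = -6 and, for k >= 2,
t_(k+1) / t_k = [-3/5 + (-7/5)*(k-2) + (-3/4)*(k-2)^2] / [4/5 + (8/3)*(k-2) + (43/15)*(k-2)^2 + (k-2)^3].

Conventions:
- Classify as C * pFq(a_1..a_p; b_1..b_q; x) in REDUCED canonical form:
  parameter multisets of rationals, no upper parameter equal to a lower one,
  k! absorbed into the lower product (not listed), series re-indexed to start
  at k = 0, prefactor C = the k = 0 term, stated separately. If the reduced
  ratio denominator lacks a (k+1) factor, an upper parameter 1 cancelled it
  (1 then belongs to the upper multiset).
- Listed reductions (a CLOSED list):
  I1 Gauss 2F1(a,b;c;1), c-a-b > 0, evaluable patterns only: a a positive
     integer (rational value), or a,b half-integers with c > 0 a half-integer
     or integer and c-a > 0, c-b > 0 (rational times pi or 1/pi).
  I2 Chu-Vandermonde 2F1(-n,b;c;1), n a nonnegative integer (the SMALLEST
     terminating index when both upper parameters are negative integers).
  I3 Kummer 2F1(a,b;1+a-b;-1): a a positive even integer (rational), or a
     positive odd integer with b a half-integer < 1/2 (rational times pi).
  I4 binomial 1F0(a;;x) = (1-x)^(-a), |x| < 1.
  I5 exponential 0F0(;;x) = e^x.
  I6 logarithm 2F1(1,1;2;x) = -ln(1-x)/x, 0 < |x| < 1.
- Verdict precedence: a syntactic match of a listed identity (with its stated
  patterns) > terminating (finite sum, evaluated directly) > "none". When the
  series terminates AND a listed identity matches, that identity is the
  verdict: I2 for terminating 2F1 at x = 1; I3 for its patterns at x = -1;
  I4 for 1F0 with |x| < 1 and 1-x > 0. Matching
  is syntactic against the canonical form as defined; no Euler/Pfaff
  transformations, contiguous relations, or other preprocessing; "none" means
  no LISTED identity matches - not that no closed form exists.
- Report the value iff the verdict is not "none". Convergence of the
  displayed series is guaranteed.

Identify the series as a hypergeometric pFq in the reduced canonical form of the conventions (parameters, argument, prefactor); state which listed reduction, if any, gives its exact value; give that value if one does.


With C = -6: the canonical form is 0F0(-; -; -3/4). Verdict: the exponential series (I5) applies (the 0F0 exponential series at x = -3/4). Its exact value is (-6) * e^(-3/4).

Structural cue: with t_0 = -6, factor the ratio over Q (prefactor -6): negated roots = parameters.
Consecutive-term ratio: r(k) = (-3/4) * 1 / [(k+1)] ; factor over Q: parameters, x = (-3/4), and C = -6.


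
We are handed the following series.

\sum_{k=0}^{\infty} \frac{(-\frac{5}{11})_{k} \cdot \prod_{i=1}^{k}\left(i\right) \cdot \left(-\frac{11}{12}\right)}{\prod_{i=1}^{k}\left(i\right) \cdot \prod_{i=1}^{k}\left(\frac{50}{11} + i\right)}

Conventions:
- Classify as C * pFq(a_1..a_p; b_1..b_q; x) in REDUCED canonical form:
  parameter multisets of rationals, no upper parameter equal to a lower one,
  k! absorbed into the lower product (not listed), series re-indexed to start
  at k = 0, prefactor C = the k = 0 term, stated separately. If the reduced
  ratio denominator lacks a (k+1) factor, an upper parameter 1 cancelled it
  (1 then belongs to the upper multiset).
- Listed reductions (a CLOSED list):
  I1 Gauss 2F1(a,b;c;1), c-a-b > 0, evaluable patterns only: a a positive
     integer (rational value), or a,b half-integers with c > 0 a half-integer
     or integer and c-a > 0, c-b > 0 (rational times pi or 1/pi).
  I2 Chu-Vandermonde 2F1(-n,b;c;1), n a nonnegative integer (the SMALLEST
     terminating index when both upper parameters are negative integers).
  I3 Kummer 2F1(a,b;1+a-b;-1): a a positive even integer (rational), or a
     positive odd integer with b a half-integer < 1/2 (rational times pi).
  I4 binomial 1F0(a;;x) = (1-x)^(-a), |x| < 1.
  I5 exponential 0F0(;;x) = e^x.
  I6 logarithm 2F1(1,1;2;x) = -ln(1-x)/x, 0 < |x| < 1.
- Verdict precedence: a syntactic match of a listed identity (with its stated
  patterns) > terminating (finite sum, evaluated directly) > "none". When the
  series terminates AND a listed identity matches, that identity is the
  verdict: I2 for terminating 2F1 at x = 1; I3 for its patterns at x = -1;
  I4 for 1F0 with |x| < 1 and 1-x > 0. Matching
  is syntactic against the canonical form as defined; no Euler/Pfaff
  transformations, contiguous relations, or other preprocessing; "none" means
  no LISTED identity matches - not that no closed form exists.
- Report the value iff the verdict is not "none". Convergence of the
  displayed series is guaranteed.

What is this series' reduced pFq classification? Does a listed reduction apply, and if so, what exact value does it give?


Key step: x = 1 and the product of the first k integers (C = -11/12) is k!.
Step ratio: r(k) = 1 * (k-\frac{5}{11}) (k+1) / [(k+\frac{61}{11}) (k+1)] ; factor over Q: parameters, x = 1, and C = -\frac{11}{12}.

Canonical form: C = -\frac{11}{12} times 2F1 with upper {-\frac{5}{11}, 1}, lower {\frac{61}{11}}, x = 1. Verdict (x = 1): Gauss's theorem (I1) applies (x = 1: the Gamma ratio telescopes since c-a-b = 5 > 0 and a = 1 in Z>0). Exact value: -\frac{5}{6}.


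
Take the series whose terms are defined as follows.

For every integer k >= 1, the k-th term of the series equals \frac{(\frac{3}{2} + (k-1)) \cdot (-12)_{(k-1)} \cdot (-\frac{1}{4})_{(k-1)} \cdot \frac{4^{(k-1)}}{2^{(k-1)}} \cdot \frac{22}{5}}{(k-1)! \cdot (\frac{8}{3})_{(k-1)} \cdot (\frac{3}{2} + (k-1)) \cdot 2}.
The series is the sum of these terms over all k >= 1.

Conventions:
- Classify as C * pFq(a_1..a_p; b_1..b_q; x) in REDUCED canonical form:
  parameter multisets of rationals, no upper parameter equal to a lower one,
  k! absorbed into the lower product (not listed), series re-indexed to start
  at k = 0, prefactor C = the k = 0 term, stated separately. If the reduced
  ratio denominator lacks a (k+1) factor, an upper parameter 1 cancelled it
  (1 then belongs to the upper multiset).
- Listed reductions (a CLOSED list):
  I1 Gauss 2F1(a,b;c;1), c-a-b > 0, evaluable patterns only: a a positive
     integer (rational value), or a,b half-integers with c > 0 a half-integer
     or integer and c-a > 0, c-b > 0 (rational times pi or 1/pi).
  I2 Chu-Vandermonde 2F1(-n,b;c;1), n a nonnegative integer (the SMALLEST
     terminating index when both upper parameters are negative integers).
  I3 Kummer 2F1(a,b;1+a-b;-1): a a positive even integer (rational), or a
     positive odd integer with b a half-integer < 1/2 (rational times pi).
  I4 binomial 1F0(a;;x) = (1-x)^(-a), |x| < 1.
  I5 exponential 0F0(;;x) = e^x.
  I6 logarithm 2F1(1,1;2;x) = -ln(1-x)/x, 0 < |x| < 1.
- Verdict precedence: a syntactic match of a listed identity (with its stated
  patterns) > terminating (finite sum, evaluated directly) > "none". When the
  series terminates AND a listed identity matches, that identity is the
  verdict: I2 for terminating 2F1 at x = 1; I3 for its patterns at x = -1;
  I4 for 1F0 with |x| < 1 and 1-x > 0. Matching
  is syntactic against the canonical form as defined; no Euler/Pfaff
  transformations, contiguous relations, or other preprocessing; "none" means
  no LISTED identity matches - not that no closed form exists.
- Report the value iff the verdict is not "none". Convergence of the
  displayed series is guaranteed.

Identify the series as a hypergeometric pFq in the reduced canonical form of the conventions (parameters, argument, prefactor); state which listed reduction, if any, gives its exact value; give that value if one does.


x = 2 here; the reduced form reads 2F1, upper {-12, -\frac{1}{4}}, lower {\frac{8}{3}}, C = \frac{11}{5}. Verdict: terminating. With -12 upstairs the series is a 13-term polynomial sum; evaluated term by term. Its exact value is \frac{4111727259361843}{1013962422353920}.

First insight: t_0 being \frac{11}{5}, the constant factors (prefactor 11/5) combine into one prefactor.
Consecutive-term ratio: r(k) = 2 * (k-12) (k-\frac{1}{4}) / [(k+\frac{8}{3}) (k+1)] - rational in k. x = 2; t_0 = \frac{11}{5}; negate the roots.


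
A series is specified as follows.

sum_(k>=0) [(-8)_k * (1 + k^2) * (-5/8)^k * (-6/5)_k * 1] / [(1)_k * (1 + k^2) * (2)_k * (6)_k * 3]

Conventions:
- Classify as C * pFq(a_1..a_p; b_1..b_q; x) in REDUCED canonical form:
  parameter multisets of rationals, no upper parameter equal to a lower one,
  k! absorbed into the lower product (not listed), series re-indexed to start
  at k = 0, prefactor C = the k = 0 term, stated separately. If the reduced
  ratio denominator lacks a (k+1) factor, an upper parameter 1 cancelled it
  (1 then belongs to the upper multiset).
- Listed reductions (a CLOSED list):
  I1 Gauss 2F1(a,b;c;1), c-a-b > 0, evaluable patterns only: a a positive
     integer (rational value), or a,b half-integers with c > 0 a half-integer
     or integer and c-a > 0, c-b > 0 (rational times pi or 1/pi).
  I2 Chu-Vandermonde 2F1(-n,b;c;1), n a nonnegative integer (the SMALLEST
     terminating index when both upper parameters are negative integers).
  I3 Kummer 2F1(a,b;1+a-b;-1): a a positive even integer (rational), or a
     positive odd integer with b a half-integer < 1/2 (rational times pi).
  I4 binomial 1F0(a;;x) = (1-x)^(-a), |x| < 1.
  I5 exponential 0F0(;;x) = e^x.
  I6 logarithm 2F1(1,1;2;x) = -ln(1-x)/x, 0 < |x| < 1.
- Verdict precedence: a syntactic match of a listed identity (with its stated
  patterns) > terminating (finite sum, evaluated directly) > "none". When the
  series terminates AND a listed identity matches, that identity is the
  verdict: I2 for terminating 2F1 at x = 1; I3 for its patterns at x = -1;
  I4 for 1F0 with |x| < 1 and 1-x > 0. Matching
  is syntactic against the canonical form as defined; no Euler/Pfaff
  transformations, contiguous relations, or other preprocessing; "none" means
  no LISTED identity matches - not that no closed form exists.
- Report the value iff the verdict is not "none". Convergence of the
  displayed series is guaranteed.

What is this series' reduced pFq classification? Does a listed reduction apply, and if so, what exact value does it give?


At argument -5/8: a 2F2 with upper {-8, -6/5}, lower {2, 6}, scaled by C = 1/3. Verdict: terminating (-8 upstairs). 9 nonzero terms in all; added directly. Value: 2223307625992679/13059009124761600.

Structural cue: t_0 being 1/3, (1)_k (prefactor 1/3) is k! itself.
Step ratio: r(k) = (-5/8) * (k-8) (k-6/5) / [(k+2) (k+6) (k+1)] ; factor over Q: parameters, x = (-5/8), and C = 1/3.


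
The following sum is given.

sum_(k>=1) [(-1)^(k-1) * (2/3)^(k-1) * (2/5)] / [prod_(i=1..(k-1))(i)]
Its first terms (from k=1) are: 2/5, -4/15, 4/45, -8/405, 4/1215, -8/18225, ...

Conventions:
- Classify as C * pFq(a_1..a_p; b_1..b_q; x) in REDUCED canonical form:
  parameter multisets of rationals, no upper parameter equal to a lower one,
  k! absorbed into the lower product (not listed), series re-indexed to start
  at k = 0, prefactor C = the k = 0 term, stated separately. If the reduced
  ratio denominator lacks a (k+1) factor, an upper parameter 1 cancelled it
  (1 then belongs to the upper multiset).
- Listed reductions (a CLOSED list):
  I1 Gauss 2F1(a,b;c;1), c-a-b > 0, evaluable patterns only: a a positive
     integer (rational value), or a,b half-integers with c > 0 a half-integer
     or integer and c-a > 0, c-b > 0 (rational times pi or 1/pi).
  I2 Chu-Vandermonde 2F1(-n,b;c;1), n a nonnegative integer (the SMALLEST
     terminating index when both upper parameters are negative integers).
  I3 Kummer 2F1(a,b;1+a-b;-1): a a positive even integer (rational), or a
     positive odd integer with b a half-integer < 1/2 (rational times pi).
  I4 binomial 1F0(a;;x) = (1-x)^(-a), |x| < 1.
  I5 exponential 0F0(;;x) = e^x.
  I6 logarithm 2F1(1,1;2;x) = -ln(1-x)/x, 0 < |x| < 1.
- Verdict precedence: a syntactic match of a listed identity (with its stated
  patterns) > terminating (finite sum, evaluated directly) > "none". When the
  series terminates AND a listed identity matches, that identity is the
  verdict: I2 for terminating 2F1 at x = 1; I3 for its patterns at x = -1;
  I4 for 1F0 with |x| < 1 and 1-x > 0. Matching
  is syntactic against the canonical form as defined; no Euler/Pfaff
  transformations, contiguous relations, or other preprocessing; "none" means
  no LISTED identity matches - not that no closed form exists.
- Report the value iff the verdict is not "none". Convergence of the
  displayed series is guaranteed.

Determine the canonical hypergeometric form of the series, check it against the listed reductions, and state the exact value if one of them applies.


Prefactor 2/5, argument -2/3: 0F0 with upper {-} over lower {-}. Verdict: the I5 exponential reduction applies (the 0F0 exponential series at x = -2/3). Value: (2/5) * e^(-2/3).

Key step: t_0 being 2/5, the (-1)^k factor (C = 2/5) folds into the argument's sign.
Adjacent-term ratio: r(k) = (-2/3) * 1 / [(k+1)] - rational in k, leading ratio (-2/3); with t_0 = 2/5, classification follows.


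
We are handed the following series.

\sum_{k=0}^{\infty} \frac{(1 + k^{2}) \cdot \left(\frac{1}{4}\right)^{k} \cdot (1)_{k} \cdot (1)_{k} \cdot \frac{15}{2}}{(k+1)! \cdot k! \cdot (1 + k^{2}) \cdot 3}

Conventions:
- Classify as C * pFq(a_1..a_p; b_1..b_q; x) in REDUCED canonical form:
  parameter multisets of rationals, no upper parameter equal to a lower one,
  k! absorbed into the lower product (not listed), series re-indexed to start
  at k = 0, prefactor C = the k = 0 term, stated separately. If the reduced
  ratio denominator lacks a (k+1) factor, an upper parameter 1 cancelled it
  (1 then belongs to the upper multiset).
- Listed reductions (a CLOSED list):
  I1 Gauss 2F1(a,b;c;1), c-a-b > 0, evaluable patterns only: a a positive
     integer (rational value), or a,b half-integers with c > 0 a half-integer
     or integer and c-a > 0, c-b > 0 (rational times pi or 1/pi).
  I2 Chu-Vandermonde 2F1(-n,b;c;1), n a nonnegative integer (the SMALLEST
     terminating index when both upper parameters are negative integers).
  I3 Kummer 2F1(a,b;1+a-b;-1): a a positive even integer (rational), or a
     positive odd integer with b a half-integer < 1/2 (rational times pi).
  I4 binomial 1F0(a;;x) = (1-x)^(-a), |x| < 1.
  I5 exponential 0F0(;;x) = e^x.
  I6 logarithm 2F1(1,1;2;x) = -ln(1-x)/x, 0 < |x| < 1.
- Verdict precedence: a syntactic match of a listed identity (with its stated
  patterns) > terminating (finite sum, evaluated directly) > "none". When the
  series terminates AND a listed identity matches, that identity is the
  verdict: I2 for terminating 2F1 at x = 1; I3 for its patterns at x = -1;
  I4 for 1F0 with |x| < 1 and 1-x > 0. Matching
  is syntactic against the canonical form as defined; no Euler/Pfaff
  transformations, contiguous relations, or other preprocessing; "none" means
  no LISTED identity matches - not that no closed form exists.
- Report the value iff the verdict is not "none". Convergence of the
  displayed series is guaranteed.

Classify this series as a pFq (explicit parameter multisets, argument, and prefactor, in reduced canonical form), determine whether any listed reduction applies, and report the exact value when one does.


Prefactor \frac{5}{2}, argument \frac{1}{4}: 2F1 with upper {1, 1} over lower {2}. Verdict: the logarithmic series (I6) matches (the logarithm: parameters (1,1;2), x = \frac{1}{4}). Value: \left(-10\right) \cdot \ln\left(\frac{3}{4}\right).

First insight: x = \frac{1}{4} and the denominator's factorial ratio (prefactor 5/2) is a lower Pochhammer.
Term ratio: r(k) = \frac{1}{4} * (k+1) (k+1) / [(k+2) (k+1)] - rational in k. x = \frac{1}{4}; t_0 = \frac{5}{2}; negate the roots.


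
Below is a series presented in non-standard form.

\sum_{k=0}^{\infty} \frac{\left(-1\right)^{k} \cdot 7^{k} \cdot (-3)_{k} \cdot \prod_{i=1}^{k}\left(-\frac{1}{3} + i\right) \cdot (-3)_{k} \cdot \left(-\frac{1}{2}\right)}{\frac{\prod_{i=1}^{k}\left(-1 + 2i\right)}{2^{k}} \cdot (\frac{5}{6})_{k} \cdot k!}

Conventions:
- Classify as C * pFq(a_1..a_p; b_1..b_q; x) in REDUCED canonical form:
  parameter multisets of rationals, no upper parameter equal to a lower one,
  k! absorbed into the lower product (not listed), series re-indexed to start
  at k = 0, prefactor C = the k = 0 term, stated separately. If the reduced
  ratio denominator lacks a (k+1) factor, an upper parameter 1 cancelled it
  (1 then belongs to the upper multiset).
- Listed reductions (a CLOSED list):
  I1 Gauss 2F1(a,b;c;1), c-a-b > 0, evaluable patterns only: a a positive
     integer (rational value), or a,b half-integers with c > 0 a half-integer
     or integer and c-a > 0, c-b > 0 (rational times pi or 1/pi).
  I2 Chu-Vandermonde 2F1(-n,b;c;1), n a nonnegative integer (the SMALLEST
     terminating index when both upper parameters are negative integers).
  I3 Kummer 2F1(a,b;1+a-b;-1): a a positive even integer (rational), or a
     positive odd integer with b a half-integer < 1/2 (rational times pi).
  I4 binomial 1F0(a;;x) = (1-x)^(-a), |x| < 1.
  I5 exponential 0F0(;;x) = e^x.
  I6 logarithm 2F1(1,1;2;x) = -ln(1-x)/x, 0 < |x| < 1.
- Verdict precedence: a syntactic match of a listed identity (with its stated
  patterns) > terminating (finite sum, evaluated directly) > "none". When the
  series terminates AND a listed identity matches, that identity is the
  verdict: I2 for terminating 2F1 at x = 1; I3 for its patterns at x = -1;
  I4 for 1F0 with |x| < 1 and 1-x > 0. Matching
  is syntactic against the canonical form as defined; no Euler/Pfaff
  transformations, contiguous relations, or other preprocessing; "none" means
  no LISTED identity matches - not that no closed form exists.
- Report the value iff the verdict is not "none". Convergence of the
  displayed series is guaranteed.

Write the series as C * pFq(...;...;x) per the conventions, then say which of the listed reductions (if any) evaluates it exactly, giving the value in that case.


At argument -7: a 3F2 with upper {-3, -3, \frac{2}{3}}, lower {\frac{1}{2}, \frac{5}{6}}, scaled by C = -\frac{1}{2}. Verdict: terminating (-3 upstairs). 4 nonzero terms in all; added directly. Exact value: -\frac{3903}{1870}.

The tell: t_0 = -\frac{1}{2} here, and the lower odd product (C = -1/2, x = -7) is 2^k (1/2)_k.
Term ratio: r(k) = -7 * (k-3) (k-3) (k+\frac{2}{3}) / [(k+\frac{1}{2}) (k+\frac{5}{6}) (k+1)] ; factor over Q: parameters, x = -7, and C = -\frac{1}{2}.


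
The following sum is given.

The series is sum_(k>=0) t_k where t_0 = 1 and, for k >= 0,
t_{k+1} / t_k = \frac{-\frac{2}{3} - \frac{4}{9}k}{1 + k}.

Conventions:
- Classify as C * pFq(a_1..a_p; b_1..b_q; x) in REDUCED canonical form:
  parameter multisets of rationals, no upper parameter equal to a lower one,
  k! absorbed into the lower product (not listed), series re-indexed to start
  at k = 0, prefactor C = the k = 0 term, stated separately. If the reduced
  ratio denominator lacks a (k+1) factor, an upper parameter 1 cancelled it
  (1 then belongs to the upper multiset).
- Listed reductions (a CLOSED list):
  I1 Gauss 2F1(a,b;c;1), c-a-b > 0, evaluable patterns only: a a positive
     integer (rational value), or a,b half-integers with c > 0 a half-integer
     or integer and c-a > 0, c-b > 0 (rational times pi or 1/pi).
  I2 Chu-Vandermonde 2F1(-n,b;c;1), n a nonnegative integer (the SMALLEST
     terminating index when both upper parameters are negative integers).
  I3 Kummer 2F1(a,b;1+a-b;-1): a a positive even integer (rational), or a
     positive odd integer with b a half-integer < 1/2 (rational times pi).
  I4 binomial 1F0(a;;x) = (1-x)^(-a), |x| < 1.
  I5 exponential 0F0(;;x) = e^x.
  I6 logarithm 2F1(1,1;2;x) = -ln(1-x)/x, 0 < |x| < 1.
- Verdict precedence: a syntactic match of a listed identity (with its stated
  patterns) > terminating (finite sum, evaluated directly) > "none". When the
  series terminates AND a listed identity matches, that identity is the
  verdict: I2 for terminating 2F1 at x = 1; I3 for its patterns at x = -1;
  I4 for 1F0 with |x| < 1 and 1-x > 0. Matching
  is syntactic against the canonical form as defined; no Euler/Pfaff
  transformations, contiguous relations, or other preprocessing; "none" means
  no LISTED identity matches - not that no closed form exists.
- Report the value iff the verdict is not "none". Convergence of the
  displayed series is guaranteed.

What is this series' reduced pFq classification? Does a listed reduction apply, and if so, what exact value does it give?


This is 1 * 1F0(\frac{3}{2}; -; -\frac{4}{9}) in reduced canonical form. Verdict: this is binomial (I4) (the 1F0 binomial series: exponent -3/2, x = -\frac{4}{9}). Its exact value is \left(\frac{13}{9}\right)^{-\frac{3}{2}}.

The tell: from the first term 1: factor the ratio over Q (prefactor 1): negated roots = parameters.
Step ratio: r(k) = -\frac{4}{9} * (k+\frac{3}{2}) / [(k+1)] ; factor over Q: parameters, x = -\frac{4}{9}, and C = 1.


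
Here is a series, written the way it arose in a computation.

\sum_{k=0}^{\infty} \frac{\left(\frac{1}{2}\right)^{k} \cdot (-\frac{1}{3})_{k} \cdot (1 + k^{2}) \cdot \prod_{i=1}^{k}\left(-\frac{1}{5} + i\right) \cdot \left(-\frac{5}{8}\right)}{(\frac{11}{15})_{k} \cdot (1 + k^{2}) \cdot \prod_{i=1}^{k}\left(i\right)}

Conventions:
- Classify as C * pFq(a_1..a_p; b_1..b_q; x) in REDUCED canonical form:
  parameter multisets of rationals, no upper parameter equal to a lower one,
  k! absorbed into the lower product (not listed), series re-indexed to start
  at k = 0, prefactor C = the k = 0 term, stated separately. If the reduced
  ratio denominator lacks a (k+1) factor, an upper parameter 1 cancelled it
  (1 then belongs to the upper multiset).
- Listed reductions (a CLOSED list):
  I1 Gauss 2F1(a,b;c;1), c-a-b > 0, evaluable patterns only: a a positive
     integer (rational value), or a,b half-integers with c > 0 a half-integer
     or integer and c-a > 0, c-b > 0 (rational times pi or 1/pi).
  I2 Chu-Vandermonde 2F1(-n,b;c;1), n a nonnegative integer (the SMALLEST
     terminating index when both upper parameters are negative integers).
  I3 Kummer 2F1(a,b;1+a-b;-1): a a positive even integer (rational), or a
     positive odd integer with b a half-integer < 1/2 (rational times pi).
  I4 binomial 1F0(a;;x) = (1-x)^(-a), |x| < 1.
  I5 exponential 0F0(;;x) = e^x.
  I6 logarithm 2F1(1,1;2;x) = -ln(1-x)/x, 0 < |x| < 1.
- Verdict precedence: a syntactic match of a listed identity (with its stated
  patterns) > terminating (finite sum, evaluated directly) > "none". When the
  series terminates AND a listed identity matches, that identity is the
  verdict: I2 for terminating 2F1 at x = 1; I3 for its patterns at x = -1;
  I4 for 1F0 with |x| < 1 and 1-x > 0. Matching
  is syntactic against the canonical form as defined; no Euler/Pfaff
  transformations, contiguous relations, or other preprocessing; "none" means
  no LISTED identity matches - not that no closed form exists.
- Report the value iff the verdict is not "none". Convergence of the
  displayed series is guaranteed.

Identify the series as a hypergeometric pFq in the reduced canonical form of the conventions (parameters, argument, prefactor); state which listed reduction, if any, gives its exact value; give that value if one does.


With C = -\frac{5}{8}: the canonical form is 2F1(-\frac{1}{3}, \frac{4}{5}; \frac{11}{15}; \frac{1}{2}). Verdict: none. Every listed pattern misses the 2F1 form at \frac{1}{2}, upper {-\frac{1}{3}, \frac{4}{5}}.

The tell: from the first term -\frac{5}{8}: striking the common factor k^2 + 1 reduces the term (C = -5/8).
Term ratio: r(k) = \frac{1}{2} * (k-\frac{1}{3}) (k+\frac{4}{5}) / [(k+\frac{11}{15}) (k+1)] - rational; roots negated = parameters, x = \frac{1}{2}, C = -\frac{5}{8}.


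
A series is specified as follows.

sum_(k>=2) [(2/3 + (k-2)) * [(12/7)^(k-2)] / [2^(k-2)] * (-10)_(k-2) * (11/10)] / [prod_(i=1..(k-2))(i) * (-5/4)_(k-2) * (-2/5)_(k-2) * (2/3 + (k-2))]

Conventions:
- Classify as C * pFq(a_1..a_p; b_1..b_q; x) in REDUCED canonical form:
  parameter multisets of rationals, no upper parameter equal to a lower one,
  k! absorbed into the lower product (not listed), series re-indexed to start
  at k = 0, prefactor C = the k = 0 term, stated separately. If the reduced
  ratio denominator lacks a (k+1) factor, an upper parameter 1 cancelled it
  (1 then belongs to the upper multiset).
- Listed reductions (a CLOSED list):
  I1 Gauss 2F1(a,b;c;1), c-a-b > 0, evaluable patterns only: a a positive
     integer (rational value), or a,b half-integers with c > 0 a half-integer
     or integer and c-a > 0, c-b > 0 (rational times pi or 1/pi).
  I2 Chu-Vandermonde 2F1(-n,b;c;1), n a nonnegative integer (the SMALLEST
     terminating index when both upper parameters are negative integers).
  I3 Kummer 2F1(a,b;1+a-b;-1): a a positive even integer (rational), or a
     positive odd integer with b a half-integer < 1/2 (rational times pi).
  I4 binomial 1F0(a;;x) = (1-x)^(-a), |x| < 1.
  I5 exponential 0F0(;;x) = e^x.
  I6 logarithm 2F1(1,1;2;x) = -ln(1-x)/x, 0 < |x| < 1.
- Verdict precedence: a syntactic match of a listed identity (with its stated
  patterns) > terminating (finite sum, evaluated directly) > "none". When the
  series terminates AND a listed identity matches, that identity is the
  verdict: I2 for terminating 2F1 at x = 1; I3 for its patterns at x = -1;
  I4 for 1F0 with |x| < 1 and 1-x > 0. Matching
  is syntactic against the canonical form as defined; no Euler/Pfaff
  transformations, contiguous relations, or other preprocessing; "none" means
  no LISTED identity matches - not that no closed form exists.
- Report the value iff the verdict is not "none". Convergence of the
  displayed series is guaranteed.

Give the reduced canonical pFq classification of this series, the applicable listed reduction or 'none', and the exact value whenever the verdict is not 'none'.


With C = 11/10: the canonical form is 1F2(-10; -5/4, -2/5; 6/7). Verdict: terminating - upper parameter -10 makes this a finite sum (last index 10), evaluated exactly. Sum: 739763314906116489142361/5038549632867030390110.

Key step: x = (6/7) and the factor k + 2/3 cancels (top and bottom), leaving C = 11/10.
Term ratio: r(k) = (6/7) * (k-10) / [(k-5/4) (k-2/5) (k+1)] - poly over poly, x = (6/7) from leading terms; C = 11/10 at k = 0.


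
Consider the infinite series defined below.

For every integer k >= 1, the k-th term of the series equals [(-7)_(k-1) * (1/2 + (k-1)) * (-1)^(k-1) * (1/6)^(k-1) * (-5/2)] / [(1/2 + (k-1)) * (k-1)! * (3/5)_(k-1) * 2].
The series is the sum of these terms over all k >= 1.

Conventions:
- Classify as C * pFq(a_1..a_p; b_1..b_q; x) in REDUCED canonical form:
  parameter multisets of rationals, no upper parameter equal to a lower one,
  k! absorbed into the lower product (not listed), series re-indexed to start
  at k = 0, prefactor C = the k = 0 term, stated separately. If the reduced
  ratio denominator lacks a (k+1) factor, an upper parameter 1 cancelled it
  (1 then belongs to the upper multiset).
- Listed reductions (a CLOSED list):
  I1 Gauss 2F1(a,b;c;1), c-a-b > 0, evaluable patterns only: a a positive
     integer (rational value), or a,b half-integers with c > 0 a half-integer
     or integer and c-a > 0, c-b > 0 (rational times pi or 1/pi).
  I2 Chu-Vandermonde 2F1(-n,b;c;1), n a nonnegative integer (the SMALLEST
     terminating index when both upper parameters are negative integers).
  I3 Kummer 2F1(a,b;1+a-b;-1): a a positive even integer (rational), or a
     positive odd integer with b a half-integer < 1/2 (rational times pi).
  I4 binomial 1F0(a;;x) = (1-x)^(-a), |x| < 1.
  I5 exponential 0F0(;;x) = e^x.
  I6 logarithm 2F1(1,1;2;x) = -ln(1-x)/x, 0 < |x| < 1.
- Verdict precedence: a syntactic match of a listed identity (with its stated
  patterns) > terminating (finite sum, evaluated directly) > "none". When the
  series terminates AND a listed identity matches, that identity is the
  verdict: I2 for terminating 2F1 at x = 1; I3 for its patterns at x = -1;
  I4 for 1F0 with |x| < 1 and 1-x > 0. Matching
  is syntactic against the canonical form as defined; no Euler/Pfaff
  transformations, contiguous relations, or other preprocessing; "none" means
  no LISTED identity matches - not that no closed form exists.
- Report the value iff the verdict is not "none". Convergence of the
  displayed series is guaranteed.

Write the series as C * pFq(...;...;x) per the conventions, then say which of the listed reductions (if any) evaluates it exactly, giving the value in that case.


Reduced: x = -1/6, 1F1, upper = {-7}, lower = {3/5}, C = -5/4. Verdict: terminating - the sum ends at index 7 because -7 is a negative integer; exact evaluation follows. Value: -604746065754835/133642825924608.

First insight: x = (-1/6) and the constant factors (C = -5/4) combine into one prefactor.
Term ratio: r(k) = (-1/6) * (k-7) / [(k+3/5) (k+1)] - rational in k, leading ratio (-1/6); with t_0 = -5/4, classification follows.


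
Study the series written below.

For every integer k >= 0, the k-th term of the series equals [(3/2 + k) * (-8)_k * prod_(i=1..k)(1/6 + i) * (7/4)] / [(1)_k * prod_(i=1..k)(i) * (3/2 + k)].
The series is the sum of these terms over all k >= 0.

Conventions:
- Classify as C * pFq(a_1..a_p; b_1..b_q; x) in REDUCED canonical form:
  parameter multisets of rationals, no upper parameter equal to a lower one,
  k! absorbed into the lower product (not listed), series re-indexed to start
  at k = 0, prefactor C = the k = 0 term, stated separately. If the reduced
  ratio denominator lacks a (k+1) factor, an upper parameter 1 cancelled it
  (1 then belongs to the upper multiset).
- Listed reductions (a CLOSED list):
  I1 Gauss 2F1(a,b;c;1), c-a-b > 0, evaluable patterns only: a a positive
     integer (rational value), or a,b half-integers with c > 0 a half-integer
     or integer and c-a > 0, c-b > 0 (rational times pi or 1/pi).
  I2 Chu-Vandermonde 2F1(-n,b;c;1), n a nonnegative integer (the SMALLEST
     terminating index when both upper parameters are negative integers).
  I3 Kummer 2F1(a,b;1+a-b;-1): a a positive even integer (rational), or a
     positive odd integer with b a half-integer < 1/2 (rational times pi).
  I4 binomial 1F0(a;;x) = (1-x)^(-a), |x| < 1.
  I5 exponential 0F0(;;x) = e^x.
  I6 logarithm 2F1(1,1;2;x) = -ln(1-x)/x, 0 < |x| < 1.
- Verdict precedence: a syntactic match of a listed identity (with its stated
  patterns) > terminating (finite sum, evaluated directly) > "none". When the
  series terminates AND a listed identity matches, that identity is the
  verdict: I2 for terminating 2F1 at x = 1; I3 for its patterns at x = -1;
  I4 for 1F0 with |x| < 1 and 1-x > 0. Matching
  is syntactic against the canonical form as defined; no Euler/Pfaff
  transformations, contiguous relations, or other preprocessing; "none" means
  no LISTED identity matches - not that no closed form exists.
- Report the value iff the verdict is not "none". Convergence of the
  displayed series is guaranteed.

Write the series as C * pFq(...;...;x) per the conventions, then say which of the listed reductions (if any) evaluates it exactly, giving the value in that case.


x = 1 here; the reduced form reads 2F1, upper {-8, 7/6}, lower {1}, C = 7/4. Verdict at x = 1: the Chu-Vandermonde identity I2 matches (terminating 2F1 at x = 1 with n = 8, b = 7/6, c = 1). Hence: -178986115/7739670528.

Structural cue: from the first term 7/4: the product of the first k integers (C = 7/4) is k!.
Ratio: r(k) = 1 * (k-8) (k+7/6) / [(k+1) (k+1)] - poly over poly, x = 1 from leading terms; C = 7/4 at k = 0.


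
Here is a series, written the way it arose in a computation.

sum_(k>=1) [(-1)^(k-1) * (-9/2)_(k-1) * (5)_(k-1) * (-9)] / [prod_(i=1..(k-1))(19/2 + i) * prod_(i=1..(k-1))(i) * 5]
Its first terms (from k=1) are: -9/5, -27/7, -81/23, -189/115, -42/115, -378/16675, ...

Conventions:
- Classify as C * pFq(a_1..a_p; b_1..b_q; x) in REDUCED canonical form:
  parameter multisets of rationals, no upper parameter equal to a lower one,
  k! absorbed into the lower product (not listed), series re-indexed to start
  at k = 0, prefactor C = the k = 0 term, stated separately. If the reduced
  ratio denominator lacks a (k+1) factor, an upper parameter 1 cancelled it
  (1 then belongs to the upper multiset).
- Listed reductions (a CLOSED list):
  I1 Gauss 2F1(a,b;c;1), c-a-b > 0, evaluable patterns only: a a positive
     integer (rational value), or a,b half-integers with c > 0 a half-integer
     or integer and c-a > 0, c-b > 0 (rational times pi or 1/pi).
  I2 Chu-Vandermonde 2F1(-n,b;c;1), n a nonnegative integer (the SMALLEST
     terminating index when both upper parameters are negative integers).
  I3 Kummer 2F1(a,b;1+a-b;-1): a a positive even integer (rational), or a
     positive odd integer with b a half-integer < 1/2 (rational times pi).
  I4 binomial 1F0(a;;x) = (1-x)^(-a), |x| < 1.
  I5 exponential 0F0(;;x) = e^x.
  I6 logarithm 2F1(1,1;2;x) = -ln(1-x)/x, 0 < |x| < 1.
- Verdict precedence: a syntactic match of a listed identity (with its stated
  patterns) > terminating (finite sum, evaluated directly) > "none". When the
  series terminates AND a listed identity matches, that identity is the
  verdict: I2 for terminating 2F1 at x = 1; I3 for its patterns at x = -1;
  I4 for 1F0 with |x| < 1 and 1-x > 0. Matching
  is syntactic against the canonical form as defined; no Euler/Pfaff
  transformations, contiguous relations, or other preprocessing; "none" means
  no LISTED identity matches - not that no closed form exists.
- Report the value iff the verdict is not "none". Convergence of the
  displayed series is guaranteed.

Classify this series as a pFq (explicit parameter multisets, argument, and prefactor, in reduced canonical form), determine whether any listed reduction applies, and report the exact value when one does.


x = -1 here; the reduced form reads 2F1, upper {-9/2, 5}, lower {21/2}, C = -9/5. Verdict: Kummer (I3) matches (x = -1; c = 21/2 equals 1+a-b for upper {-9/2, 5}: listed pattern). Its exact value is (-3741309/1048576) * pi.

First insight: t_0 being -9/5, the constant factors (prefactor -9/5) combine into one prefactor.
Term ratio: r(k) = (-1) * (k-9/2) (k+5) / [(k+21/2) (k+1)] - rational in k. x = (-1); t_0 = -9/5; negate the roots.


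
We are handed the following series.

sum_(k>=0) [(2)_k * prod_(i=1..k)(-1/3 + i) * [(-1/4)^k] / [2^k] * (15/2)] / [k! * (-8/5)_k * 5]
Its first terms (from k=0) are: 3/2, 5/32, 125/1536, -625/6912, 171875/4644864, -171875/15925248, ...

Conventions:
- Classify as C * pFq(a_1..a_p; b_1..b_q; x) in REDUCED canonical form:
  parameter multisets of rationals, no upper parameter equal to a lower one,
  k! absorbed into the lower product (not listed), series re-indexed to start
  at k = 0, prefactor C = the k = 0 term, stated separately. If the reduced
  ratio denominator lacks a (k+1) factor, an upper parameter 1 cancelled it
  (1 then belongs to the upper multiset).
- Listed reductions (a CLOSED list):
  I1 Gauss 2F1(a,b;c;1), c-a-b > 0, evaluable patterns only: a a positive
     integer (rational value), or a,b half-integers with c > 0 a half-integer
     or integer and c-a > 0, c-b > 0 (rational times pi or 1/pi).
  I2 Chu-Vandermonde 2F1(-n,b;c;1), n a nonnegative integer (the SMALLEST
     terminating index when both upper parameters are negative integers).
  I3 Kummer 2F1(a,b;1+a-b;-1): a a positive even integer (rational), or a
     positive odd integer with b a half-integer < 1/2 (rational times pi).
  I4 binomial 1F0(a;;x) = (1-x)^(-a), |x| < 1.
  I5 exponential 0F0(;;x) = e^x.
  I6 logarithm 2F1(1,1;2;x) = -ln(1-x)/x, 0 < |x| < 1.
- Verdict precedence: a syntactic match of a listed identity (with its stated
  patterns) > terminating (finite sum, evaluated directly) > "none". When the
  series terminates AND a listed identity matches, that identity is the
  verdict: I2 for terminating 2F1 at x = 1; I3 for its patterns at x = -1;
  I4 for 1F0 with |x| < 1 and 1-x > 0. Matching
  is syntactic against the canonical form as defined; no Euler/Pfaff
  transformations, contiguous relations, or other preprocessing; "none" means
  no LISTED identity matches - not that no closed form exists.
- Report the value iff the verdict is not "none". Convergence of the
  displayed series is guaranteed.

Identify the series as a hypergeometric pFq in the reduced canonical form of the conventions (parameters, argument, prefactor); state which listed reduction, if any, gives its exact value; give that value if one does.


With C = 3/2: the canonical form is 2F1(2/3, 2; -8/5; -1/8). Verdict: none. Every listed pattern misses the 2F1 form at -1/8, upper {2/3, 2}.

First insight: t_0 being 3/2, the constant factors (C = 3/2, x = -1/8) combine into one prefactor.
Term ratio: r(k) = (-1/8) * (k+2/3) (k+2) / [(k-8/5) (k+1)] - rational in k, leading ratio (-1/8); with t_0 = 3/2, classification follows.


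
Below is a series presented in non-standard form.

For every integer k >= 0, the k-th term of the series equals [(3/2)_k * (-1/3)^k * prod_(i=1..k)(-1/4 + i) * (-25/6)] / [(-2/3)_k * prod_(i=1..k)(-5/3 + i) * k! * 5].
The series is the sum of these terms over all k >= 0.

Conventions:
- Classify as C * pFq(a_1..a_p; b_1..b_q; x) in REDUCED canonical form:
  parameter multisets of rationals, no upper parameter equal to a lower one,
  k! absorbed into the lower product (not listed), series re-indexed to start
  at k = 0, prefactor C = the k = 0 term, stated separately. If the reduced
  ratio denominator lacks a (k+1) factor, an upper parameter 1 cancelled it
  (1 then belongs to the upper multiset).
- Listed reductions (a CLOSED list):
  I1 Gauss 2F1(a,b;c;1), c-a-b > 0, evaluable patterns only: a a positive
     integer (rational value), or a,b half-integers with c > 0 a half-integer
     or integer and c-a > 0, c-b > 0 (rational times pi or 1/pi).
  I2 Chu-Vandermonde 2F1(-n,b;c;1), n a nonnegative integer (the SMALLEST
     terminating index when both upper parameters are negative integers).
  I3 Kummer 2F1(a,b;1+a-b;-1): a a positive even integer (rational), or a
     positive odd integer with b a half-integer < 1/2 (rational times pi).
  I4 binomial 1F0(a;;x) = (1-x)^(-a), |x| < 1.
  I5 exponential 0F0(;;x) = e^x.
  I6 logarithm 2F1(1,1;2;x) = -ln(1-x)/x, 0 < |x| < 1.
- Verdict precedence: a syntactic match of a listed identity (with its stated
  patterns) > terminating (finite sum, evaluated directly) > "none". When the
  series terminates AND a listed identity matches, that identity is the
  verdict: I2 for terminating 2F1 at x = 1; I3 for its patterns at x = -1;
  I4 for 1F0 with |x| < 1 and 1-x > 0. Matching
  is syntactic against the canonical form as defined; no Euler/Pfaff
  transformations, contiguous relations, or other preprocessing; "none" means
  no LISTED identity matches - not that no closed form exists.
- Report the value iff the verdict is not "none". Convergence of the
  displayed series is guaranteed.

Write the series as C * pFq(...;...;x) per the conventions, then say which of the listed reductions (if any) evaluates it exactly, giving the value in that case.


Prefactor -5/6, argument -1/3: 2F2 with upper {3/4, 3/2} over lower {-2/3, -2/3}. Verdict: none. No listed pattern accepts 2F2(3/4, 3/2; -2/3, -2/3; -1/3).

Key step: t_0 being -5/6, the constant factors (prefactor -5/6) combine into one prefactor.
Ratio: r(k) = (-1/3) * (k+3/4) (k+3/2) / [(k-2/3) (k-2/3) (k+1)] - rational; roots negated = parameters, x = (-1/3), C = -5/6.


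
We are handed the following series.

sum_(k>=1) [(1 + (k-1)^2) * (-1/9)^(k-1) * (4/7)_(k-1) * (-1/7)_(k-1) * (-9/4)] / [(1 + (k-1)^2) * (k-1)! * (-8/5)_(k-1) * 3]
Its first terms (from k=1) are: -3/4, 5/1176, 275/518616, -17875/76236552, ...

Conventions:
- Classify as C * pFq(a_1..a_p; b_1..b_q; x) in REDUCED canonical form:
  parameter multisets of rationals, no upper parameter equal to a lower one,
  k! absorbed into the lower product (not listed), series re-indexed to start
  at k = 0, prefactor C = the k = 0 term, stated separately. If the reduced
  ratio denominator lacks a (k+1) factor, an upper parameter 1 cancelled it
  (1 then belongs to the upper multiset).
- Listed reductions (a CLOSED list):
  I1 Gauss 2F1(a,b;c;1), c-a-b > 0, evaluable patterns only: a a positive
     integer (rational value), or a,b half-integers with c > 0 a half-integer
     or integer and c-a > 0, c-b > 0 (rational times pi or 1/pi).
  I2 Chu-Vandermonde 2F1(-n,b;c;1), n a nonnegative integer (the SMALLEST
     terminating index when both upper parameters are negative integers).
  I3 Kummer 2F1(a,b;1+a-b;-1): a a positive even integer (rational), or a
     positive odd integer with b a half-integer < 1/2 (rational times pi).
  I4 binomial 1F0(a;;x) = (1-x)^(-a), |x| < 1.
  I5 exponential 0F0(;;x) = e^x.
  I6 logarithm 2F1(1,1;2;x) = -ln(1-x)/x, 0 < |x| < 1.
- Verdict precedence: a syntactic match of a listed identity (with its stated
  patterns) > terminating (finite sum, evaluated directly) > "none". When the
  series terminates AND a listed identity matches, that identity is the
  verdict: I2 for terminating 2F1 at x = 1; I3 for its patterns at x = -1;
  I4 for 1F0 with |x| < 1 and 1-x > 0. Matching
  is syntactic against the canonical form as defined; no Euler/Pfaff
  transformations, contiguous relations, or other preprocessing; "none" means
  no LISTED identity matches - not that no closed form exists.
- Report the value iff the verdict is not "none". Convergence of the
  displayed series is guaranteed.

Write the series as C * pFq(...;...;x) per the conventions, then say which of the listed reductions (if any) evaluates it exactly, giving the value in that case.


At argument -1/9: a 2F1 with upper {-1/7, 4/7}, lower {-8/5}, scaled by C = -3/4. Verdict: none - at argument -1/9 the multisets {-1/7, 4/7} ; {-8/5} match no listed identity.

Key step: t_0 = -3/4 here, and the constant factors (prefactor -3/4) combine into one prefactor.
Term ratio: r(k) = (-1/9) * (k-1/7) (k+4/7) / [(k-8/5) (k+1)] - rational in k. x = (-1/9); t_0 = -3/4; negate the roots.
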